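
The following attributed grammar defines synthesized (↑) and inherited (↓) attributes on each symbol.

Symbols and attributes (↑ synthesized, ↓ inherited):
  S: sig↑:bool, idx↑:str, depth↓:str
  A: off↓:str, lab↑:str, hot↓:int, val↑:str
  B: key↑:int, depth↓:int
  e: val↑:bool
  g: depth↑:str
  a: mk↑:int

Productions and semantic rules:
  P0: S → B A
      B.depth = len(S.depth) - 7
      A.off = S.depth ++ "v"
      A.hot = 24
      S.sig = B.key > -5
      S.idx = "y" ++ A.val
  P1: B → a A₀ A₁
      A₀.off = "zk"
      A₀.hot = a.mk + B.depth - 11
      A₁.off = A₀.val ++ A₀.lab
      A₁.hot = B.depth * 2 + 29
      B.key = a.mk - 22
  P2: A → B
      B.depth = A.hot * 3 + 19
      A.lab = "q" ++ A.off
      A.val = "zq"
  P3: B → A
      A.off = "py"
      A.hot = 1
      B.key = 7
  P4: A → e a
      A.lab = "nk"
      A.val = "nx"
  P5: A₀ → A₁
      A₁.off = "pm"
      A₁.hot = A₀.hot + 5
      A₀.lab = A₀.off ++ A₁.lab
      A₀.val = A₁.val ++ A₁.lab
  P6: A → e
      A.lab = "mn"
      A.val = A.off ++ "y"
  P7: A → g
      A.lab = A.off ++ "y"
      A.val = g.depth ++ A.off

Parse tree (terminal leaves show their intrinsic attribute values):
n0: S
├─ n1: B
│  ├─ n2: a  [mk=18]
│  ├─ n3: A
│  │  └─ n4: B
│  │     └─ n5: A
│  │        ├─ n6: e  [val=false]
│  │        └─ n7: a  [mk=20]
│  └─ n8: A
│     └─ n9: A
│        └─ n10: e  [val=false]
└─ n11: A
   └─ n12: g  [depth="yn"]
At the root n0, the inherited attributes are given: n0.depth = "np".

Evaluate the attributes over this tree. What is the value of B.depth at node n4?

25

1. n0.depth = "np"  [given at root]
2. n1.depth = -5  [len(S.depth) - 7]
3. n2.mk = 18  [terminal]
4. n3.off = "zk"  ["zk"]
5. n3.hot = 2  [a.mk + B.depth - 11]
6. n4.depth = 25  [A.hot * 3 + 19]
7. n5.off = "py"  ["py"]
8. n5.hot = 1  [1]
9. n6.val = false  [terminal]
10. n7.mk = 20  [terminal]
11. n5.lab = "nk"  ["nk"]
12. n5.val = "nx"  ["nx"]
13. n4.key = 7  [7]
14. n3.lab = "qzk"  ["q" ++ A.off]
15. n3.val = "zq"  ["zq"]
16. n8.off = "zqqzk"  [A₀.val ++ A₀.lab]
17. n8.hot = 19  [B.depth * 2 + 29]
18. n9.off = "pm"  ["pm"]
19. n9.hot = 24  [A₀.hot + 5]
20. n10.val = false  [terminal]
21. n9.lab = "mn"  ["mn"]
22. n9.val = "pmy"  [A.off ++ "y"]
23. n8.lab = "zqqzkmn"  [A₀.off ++ A₁.lab]
24. n8.val = "pmymn"  [A₁.val ++ A₁.lab]
25. n1.key = -4  [a.mk - 22]
26. n11.off = "npv"  [S.depth ++ "v"]
27. n11.hot = 24  [24]
28. n12.depth = "yn"  [terminal]
29. n11.lab = "npvy"  [A.off ++ "y"]
30. n11.val = "ynnpv"  [g.depth ++ A.off]
31. n0.sig = true  [B.key > -5]
32. n0.idx = "yynnpv"  ["y" ++ A.val]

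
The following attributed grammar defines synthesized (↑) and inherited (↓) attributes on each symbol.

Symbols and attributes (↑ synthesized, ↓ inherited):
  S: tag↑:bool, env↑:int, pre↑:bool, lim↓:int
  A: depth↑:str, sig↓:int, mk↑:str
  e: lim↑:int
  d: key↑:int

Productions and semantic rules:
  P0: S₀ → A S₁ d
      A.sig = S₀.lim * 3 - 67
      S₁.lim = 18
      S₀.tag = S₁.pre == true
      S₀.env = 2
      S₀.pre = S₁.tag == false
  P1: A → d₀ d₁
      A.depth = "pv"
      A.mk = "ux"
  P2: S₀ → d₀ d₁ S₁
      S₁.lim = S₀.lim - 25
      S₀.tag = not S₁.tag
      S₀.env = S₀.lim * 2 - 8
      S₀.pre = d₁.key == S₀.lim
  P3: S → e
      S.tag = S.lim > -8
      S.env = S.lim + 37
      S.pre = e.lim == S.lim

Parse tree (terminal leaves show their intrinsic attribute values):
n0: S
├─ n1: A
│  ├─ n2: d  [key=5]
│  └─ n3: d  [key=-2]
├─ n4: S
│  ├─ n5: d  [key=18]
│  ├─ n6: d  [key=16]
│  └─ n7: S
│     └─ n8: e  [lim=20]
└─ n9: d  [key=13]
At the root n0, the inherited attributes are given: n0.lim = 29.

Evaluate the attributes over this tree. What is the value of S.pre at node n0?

true

1. n0.lim = 29  [given at root]
2. n1.sig = 20  [S₀.lim * 3 - 67]
3. n2.key = 5  [terminal]
4. n3.key = -2  [terminal]
5. n1.depth = "pv"  ["pv"]
6. n1.mk = "ux"  ["ux"]
7. n4.lim = 18  [18]
8. n5.key = 18  [terminal]
9. n6.key = 16  [terminal]
10. n7.lim = -7  [S₀.lim - 25]
11. n8.lim = 20  [terminal]
12. n7.tag = true  [S.lim > -8]
13. n7.env = 30  [S.lim + 37]
14. n7.pre = false  [e.lim == S.lim]
15. n4.tag = false  [not S₁.tag]
16. n4.env = 28  [S₀.lim * 2 - 8]
17. n4.pre = false  [d₁.key == S₀.lim]
18. n9.key = 13  [terminal]
19. n0.tag = false  [S₁.pre == true]
20. n0.env = 2  [2]
21. n0.pre = true  [S₁.tag == false]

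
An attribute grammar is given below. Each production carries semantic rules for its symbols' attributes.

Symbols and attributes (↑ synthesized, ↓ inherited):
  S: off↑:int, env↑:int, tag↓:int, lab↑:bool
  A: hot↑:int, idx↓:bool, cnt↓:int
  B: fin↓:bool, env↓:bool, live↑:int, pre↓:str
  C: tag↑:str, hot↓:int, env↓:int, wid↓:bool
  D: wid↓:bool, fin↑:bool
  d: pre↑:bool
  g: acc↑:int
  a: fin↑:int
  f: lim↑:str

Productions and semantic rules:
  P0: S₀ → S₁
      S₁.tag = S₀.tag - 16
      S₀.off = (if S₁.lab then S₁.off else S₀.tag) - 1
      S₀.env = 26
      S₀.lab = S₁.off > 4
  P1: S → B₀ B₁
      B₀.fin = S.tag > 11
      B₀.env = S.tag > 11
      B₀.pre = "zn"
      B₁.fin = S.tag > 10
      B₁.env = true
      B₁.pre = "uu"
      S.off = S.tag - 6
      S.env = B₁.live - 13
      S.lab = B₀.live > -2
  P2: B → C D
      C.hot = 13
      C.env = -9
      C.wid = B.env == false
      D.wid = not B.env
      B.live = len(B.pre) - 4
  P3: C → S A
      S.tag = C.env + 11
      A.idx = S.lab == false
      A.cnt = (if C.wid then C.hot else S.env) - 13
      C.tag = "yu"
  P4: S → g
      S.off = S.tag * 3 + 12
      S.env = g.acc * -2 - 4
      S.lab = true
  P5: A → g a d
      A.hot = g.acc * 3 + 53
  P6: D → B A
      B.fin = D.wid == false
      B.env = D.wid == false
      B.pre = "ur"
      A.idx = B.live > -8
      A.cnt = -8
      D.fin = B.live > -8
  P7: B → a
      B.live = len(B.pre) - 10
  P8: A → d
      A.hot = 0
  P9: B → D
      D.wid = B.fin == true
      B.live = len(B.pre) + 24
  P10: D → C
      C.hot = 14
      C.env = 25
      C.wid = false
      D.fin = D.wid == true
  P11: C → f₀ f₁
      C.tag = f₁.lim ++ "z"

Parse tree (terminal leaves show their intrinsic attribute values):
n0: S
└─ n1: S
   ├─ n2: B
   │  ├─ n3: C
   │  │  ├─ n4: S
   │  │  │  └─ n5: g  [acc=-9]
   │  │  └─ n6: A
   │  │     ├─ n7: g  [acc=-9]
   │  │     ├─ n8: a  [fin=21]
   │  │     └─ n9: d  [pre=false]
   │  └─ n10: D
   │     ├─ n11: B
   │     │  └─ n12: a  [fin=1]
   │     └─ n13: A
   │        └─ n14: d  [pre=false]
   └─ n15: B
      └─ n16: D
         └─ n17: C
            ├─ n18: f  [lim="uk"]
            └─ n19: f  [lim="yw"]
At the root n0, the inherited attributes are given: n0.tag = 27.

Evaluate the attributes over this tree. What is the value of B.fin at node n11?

1. n0.tag = 27  [given at root]
2. n1.tag = 11  [S₀.tag - 16]
3. n2.fin = false  [S.tag > 11]
4. n2.env = false  [S.tag > 11]
5. n2.pre = "zn"  ["zn"]
6. n3.hot = 13  [13]
7. n3.env = -9  [-9]
8. n3.wid = true  [B.env == false]
9. n4.tag = 2  [C.env + 11]
10. n5.acc = -9  [terminal]
11. n4.off = 18  [S.tag * 3 + 12]
12. n4.env = 14  [g.acc * -2 - 4]
13. n4.lab = true  [true]
14. n6.idx = false  [S.lab == false]
15. n6.cnt = 0  [(if C.wid then C.hot else S.env) - 13]
16. n7.acc = -9  [terminal]
17. n8.fin = 21  [terminal]
18. n9.pre = false  [terminal]
19. n6.hot = 26  [g.acc * 3 + 53]
20. n3.tag = "yu"  ["yu"]
21. n10.wid = true  [not B.env]
22. n11.fin = false  [D.wid == false]
23. n11.env = false  [D.wid == false]
24. n11.pre = "ur"  ["ur"]
25. n12.fin = 1  [terminal]
26. n11.live = -8  [len(B.pre) - 10]
27. n13.idx = false  [B.live > -8]
28. n13.cnt = -8  [-8]
29. n14.pre = false  [terminal]
30. n13.hot = 0  [0]
31. n10.fin = false  [B.live > -8]
32. n2.live = -2  [len(B.pre) - 4]
33. n15.fin = true  [S.tag > 10]
34. n15.env = true  [true]
35. n15.pre = "uu"  ["uu"]
36. n16.wid = true  [B.fin == true]
37. n17.hot = 14  [14]
38. n17.env = 25  [25]
39. n17.wid = false  [false]
40. n18.lim = "uk"  [terminal]
41. n19.lim = "yw"  [terminal]
42. n17.tag = "ywz"  [f₁.lim ++ "z"]
43. n16.fin = true  [D.wid == true]
44. n15.live = 26  [len(B.pre) + 24]
45. n1.off = 5  [S.tag - 6]
46. n1.env = 13  [B₁.live - 13]
47. n1.lab = false  [B₀.live > -2]
48. n0.off = 26  [(if S₁.lab then S₁.off else S₀.tag) - 1]
49. n0.env = 26  [26]
50. n0.lab = true  [S₁.off > 4]

false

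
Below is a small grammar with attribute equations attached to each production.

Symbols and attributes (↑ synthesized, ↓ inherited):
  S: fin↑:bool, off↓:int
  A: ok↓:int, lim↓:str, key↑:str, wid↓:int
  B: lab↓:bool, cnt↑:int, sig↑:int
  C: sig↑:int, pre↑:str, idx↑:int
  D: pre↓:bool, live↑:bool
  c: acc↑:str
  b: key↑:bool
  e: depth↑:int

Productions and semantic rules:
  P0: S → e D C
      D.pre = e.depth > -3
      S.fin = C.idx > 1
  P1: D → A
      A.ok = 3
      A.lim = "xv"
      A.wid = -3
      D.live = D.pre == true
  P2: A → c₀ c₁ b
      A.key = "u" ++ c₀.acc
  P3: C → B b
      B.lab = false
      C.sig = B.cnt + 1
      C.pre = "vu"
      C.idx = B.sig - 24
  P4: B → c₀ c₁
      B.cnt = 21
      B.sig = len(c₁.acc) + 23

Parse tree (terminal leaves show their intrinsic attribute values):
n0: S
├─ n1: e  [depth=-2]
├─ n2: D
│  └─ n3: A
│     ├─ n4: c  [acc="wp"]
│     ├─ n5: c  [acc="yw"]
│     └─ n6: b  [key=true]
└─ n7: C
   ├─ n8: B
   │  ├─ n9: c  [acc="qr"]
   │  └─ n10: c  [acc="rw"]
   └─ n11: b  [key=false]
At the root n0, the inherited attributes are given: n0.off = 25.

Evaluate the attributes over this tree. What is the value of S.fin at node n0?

1. n0.off = 25  [given at root]
2. n1.depth = -2  [terminal]
3. n2.pre = true  [e.depth > -3]
4. n3.ok = 3  [3]
5. n3.lim = "xv"  ["xv"]
6. n3.wid = -3  [-3]
7. n4.acc = "wp"  [terminal]
8. n5.acc = "yw"  [terminal]
9. n6.key = true  [terminal]
10. n3.key = "uwp"  ["u" ++ c₀.acc]
11. n2.live = true  [D.pre == true]
12. n8.lab = false  [false]
13. n9.acc = "qr"  [terminal]
14. n10.acc = "rw"  [terminal]
15. n8.cnt = 21  [21]
16. n8.sig = 25  [len(c₁.acc) + 23]
17. n11.key = false  [terminal]
18. n7.sig = 22  [B.cnt + 1]
19. n7.pre = "vu"  ["vu"]
20. n7.idx = 1  [B.sig - 24]
21. n0.fin = false  [C.idx > 1]

false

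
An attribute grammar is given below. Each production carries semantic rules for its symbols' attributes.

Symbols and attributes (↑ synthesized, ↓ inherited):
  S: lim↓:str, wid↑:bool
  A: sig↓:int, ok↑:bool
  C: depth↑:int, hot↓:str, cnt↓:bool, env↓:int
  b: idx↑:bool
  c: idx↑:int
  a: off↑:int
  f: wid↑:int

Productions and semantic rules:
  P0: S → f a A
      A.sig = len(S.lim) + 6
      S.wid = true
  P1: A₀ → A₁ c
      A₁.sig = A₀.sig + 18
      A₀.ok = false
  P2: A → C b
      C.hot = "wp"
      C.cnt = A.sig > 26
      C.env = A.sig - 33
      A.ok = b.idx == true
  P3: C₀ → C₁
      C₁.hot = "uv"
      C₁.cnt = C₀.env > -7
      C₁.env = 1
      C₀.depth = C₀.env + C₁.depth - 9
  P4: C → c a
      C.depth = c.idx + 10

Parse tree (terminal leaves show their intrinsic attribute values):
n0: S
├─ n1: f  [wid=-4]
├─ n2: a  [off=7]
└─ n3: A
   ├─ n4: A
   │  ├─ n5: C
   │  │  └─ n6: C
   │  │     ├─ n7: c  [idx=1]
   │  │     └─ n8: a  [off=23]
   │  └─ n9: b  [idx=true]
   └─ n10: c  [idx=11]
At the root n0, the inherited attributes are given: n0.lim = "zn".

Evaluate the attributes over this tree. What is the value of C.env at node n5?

-7

1. n0.lim = "zn"  [given at root]
2. n1.wid = -4  [terminal]
3. n2.off = 7  [terminal]
4. n3.sig = 8  [len(S.lim) + 6]
5. n4.sig = 26  [A₀.sig + 18]
6. n5.hot = "wp"  ["wp"]
7. n5.cnt = false  [A.sig > 26]
8. n5.env = -7  [A.sig - 33]
9. n6.hot = "uv"  ["uv"]
10. n6.cnt = false  [C₀.env > -7]
11. n6.env = 1  [1]
12. n7.idx = 1  [terminal]
13. n8.off = 23  [terminal]
14. n6.depth = 11  [c.idx + 10]
15. n5.depth = -5  [C₀.env + C₁.depth - 9]
16. n9.idx = true  [terminal]
17. n4.ok = true  [b.idx == true]
18. n10.idx = 11  [terminal]
19. n3.ok = false  [false]
20. n0.wid = true  [true]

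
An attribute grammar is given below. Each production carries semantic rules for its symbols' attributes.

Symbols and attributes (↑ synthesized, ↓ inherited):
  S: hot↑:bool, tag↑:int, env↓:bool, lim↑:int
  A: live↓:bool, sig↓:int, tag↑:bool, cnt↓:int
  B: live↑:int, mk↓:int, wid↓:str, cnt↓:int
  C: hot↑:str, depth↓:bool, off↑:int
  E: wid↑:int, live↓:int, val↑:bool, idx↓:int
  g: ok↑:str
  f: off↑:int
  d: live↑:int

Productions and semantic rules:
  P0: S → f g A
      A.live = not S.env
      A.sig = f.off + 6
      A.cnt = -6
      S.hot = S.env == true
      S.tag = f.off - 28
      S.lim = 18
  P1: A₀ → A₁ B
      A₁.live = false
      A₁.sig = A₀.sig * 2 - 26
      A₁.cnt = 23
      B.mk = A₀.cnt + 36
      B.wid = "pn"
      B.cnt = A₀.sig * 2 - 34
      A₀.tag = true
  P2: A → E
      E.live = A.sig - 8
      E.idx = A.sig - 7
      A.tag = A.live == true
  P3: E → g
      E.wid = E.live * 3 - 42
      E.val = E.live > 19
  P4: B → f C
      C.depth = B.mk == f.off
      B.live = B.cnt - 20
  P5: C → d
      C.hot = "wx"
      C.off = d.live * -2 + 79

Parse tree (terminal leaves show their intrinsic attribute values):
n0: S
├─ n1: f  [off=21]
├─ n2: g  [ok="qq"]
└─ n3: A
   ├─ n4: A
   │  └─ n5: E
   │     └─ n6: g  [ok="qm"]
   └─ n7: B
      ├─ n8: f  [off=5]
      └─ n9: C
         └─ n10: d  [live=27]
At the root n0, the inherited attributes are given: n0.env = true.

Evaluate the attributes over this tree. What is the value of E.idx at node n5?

21

1. n0.env = true  [given at root]
2. n1.off = 21  [terminal]
3. n2.ok = "qq"  [terminal]
4. n3.live = false  [not S.env]
5. n3.sig = 27  [f.off + 6]
6. n3.cnt = -6  [-6]
7. n4.live = false  [false]
8. n4.sig = 28  [A₀.sig * 2 - 26]
9. n4.cnt = 23  [23]
10. n5.live = 20  [A.sig - 8]
11. n5.idx = 21  [A.sig - 7]
12. n6.ok = "qm"  [terminal]
13. n5.wid = 18  [E.live * 3 - 42]
14. n5.val = true  [E.live > 19]
15. n4.tag = false  [A.live == true]
16. n7.mk = 30  [A₀.cnt + 36]
17. n7.wid = "pn"  ["pn"]
18. n7.cnt = 20  [A₀.sig * 2 - 34]
19. n8.off = 5  [terminal]
20. n9.depth = false  [B.mk == f.off]
21. n10.live = 27  [terminal]
22. n9.hot = "wx"  ["wx"]
23. n9.off = 25  [d.live * -2 + 79]
24. n7.live = 0  [B.cnt - 20]
25. n3.tag = true  [true]
26. n0.hot = true  [S.env == true]
27. n0.tag = -7  [f.off - 28]
28. n0.lim = 18  [18]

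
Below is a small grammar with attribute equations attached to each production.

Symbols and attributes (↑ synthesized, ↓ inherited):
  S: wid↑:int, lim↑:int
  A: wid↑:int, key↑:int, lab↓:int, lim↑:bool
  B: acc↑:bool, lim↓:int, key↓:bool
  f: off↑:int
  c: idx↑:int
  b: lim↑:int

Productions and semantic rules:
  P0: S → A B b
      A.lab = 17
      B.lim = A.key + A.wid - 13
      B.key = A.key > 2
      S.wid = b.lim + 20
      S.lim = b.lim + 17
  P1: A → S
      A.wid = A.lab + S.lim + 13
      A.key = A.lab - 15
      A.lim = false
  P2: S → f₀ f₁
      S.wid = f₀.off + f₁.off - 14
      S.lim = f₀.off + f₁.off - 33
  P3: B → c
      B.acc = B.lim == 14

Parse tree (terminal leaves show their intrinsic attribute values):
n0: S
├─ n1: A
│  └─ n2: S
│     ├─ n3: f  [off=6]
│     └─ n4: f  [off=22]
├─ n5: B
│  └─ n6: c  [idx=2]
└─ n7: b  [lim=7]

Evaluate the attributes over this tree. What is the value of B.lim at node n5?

1. n1.lab = 17  [17]
2. n3.off = 6  [terminal]
3. n4.off = 22  [terminal]
4. n2.wid = 14  [f₀.off + f₁.off - 14]
5. n2.lim = -5  [f₀.off + f₁.off - 33]
6. n1.wid = 25  [A.lab + S.lim + 13]
7. n1.key = 2  [A.lab - 15]
8. n1.lim = false  [false]
9. n5.lim = 14  [A.key + A.wid - 13]
10. n5.key = false  [A.key > 2]
11. n6.idx = 2  [terminal]
12. n5.acc = true  [B.lim == 14]
13. n7.lim = 7  [terminal]
14. n0.wid = 27  [b.lim + 20]
15. n0.lim = 24  [b.lim + 17]

14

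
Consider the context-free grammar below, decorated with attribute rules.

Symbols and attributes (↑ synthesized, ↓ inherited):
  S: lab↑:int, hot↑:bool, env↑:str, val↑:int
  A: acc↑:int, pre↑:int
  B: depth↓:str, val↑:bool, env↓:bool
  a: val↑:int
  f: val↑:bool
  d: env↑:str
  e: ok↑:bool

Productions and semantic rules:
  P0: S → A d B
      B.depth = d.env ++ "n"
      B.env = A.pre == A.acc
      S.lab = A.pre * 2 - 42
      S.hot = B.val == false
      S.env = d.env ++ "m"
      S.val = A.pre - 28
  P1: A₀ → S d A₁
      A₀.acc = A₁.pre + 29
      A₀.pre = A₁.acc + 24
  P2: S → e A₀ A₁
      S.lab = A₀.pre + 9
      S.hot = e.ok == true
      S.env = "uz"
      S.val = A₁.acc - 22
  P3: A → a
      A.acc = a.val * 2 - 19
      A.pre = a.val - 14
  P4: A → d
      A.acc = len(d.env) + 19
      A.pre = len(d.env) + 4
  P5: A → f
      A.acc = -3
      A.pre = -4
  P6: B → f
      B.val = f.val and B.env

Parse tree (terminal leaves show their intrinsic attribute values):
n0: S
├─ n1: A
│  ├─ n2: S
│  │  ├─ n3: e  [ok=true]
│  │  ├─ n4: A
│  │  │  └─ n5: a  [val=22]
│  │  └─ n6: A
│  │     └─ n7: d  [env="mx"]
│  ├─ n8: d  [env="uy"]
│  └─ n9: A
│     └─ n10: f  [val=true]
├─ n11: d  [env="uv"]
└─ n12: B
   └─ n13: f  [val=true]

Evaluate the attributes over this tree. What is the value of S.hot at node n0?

1. n3.ok = true  [terminal]
2. n5.val = 22  [terminal]
3. n4.acc = 25  [a.val * 2 - 19]
4. n4.pre = 8  [a.val - 14]
5. n7.env = "mx"  [terminal]
6. n6.acc = 21  [len(d.env) + 19]
7. n6.pre = 6  [len(d.env) + 4]
8. n2.lab = 17  [A₀.pre + 9]
9. n2.hot = true  [e.ok == true]
10. n2.env = "uz"  ["uz"]
11. n2.val = -1  [A₁.acc - 22]
12. n8.env = "uy"  [terminal]
13. n10.val = true  [terminal]
14. n9.acc = -3  [-3]
15. n9.pre = -4  [-4]
16. n1.acc = 25  [A₁.pre + 29]
17. n1.pre = 21  [A₁.acc + 24]
18. n11.env = "uv"  [terminal]
19. n12.depth = "uvn"  [d.env ++ "n"]
20. n12.env = false  [A.pre == A.acc]
21. n13.val = true  [terminal]
22. n12.val = false  [f.val and B.env]
23. n0.lab = 0  [A.pre * 2 - 42]
24. n0.hot = true  [B.val == false]
25. n0.env = "uvm"  [d.env ++ "m"]
26. n0.val = -7  [A.pre - 28]

true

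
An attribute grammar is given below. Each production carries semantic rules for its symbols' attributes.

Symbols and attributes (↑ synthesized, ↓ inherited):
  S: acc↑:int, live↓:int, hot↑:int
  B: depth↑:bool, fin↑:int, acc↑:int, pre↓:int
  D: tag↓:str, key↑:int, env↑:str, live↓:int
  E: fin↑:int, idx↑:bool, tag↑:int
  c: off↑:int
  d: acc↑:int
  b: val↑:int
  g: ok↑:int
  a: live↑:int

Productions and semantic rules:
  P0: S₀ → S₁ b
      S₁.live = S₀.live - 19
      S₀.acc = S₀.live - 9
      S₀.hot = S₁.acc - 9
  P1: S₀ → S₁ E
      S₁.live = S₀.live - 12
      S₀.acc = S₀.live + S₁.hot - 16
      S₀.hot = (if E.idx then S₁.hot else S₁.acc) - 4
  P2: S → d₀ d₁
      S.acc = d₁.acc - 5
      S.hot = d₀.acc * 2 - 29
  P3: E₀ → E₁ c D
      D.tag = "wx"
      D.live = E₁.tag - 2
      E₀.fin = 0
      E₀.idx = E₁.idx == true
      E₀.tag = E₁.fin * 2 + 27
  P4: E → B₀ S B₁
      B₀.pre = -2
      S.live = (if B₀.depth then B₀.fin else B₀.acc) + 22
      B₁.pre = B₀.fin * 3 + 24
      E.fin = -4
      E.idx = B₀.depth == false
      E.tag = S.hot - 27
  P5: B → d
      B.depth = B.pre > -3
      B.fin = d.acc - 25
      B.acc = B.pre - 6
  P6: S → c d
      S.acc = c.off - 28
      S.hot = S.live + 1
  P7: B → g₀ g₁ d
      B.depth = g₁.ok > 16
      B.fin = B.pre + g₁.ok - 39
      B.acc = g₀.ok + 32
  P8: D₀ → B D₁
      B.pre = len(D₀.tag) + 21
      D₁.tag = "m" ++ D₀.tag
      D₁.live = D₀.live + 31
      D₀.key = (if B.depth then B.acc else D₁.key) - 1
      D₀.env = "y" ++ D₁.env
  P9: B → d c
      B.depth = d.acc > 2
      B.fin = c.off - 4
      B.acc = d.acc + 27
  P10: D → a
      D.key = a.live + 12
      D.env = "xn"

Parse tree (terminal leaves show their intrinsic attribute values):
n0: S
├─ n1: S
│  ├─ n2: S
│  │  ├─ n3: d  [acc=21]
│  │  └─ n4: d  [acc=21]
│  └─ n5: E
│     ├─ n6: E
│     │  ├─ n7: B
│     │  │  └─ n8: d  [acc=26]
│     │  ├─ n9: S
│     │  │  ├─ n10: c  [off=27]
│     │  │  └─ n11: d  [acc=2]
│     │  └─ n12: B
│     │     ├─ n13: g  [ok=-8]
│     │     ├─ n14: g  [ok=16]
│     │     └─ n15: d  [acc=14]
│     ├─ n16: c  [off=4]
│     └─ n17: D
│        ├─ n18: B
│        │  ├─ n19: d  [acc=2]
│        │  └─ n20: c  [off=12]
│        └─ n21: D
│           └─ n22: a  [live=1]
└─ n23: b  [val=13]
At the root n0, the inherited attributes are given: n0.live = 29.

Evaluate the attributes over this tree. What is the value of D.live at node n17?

-5

1. n0.live = 29  [given at root]
2. n1.live = 10  [S₀.live - 19]
3. n2.live = -2  [S₀.live - 12]
4. n3.acc = 21  [terminal]
5. n4.acc = 21  [terminal]
6. n2.acc = 16  [d₁.acc - 5]
7. n2.hot = 13  [d₀.acc * 2 - 29]
8. n7.pre = -2  [-2]
9. n8.acc = 26  [terminal]
10. n7.depth = true  [B.pre > -3]
11. n7.fin = 1  [d.acc - 25]
12. n7.acc = -8  [B.pre - 6]
13. n9.live = 23  [(if B₀.depth then B₀.fin else B₀.acc) + 22]
14. n10.off = 27  [terminal]
15. n11.acc = 2  [terminal]
16. n9.acc = -1  [c.off - 28]
17. n9.hot = 24  [S.live + 1]
18. n12.pre = 27  [B₀.fin * 3 + 24]
19. n13.ok = -8  [terminal]
20. n14.ok = 16  [terminal]
21. n15.acc = 14  [terminal]
22. n12.depth = false  [g₁.ok > 16]
23. n12.fin = 4  [B.pre + g₁.ok - 39]
24. n12.acc = 24  [g₀.ok + 32]
25. n6.fin = -4  [-4]
26. n6.idx = false  [B₀.depth == false]
27. n6.tag = -3  [S.hot - 27]
28. n16.off = 4  [terminal]
29. n17.tag = "wx"  ["wx"]
30. n17.live = -5  [E₁.tag - 2]
31. n18.pre = 23  [len(D₀.tag) + 21]
32. n19.acc = 2  [terminal]
33. n20.off = 12  [terminal]
34. n18.depth = false  [d.acc > 2]
35. n18.fin = 8  [c.off - 4]
36. n18.acc = 29  [d.acc + 27]
37. n21.tag = "mwx"  ["m" ++ D₀.tag]
38. n21.live = 26  [D₀.live + 31]
39. n22.live = 1  [terminal]
40. n21.key = 13  [a.live + 12]
41. n21.env = "xn"  ["xn"]
42. n17.key = 12  [(if B.depth then B.acc else D₁.key) - 1]
43. n17.env = "yxn"  ["y" ++ D₁.env]
44. n5.fin = 0  [0]
45. n5.idx = false  [E₁.idx == true]
46. n5.tag = 19  [E₁.fin * 2 + 27]
47. n1.acc = 7  [S₀.live + S₁.hot - 16]
48. n1.hot = 12  [(if E.idx then S₁.hot else S₁.acc) - 4]
49. n23.val = 13  [terminal]
50. n0.acc = 20  [S₀.live - 9]
51. n0.hot = -2  [S₁.acc - 9]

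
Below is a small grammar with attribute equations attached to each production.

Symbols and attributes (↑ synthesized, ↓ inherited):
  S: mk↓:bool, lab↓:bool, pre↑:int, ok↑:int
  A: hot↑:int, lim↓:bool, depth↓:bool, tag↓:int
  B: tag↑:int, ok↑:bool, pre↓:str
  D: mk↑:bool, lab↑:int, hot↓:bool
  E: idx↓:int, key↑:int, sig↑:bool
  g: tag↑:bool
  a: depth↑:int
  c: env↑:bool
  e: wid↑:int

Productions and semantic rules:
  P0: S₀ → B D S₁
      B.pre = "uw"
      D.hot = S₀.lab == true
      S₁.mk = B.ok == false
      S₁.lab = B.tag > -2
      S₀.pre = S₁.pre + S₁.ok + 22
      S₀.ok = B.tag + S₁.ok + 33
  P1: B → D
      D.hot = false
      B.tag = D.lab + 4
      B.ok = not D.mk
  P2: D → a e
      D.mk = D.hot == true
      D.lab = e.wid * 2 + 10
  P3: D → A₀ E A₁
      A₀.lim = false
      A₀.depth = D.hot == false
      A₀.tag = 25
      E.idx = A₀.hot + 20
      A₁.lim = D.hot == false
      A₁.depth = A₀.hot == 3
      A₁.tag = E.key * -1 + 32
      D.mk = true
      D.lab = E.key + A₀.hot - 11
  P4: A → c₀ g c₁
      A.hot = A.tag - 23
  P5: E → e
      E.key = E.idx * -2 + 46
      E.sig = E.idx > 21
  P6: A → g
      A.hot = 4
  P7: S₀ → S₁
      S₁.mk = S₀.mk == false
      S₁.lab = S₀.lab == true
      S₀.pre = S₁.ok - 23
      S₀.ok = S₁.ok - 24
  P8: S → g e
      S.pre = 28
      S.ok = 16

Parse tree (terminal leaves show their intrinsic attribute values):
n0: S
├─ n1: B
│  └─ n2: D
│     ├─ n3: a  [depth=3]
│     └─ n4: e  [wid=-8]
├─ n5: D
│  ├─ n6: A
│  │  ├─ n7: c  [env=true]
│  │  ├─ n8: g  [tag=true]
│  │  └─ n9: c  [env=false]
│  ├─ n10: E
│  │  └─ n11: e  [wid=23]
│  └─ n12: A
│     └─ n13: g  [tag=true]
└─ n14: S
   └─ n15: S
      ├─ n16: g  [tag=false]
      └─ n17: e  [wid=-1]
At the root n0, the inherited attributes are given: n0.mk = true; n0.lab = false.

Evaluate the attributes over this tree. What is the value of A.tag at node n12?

30

1. n0.mk = true  [given at root]
2. n0.lab = false  [given at root]
3. n1.pre = "uw"  ["uw"]
4. n2.hot = false  [false]
5. n3.depth = 3  [terminal]
6. n4.wid = -8  [terminal]
7. n2.mk = false  [D.hot == true]
8. n2.lab = -6  [e.wid * 2 + 10]
9. n1.tag = -2  [D.lab + 4]
10. n1.ok = true  [not D.mk]
11. n5.hot = false  [S₀.lab == true]
12. n6.lim = false  [false]
13. n6.depth = true  [D.hot == false]
14. n6.tag = 25  [25]
15. n7.env = true  [terminal]
16. n8.tag = true  [terminal]
17. n9.env = false  [terminal]
18. n6.hot = 2  [A.tag - 23]
19. n10.idx = 22  [A₀.hot + 20]
20. n11.wid = 23  [terminal]
21. n10.key = 2  [E.idx * -2 + 46]
22. n10.sig = true  [E.idx > 21]
23. n12.lim = true  [D.hot == false]
24. n12.depth = false  [A₀.hot == 3]
25. n12.tag = 30  [E.key * -1 + 32]
26. n13.tag = true  [terminal]
27. n12.hot = 4  [4]
28. n5.mk = true  [true]
29. n5.lab = -7  [E.key + A₀.hot - 11]
30. n14.mk = false  [B.ok == false]
31. n14.lab = false  [B.tag > -2]
32. n15.mk = true  [S₀.mk == false]
33. n15.lab = false  [S₀.lab == true]
34. n16.tag = false  [terminal]
35. n17.wid = -1  [terminal]
36. n15.pre = 28  [28]
37. n15.ok = 16  [16]
38. n14.pre = -7  [S₁.ok - 23]
39. n14.ok = -8  [S₁.ok - 24]
40. n0.pre = 7  [S₁.pre + S₁.ok + 22]
41. n0.ok = 23  [B.tag + S₁.ok + 33]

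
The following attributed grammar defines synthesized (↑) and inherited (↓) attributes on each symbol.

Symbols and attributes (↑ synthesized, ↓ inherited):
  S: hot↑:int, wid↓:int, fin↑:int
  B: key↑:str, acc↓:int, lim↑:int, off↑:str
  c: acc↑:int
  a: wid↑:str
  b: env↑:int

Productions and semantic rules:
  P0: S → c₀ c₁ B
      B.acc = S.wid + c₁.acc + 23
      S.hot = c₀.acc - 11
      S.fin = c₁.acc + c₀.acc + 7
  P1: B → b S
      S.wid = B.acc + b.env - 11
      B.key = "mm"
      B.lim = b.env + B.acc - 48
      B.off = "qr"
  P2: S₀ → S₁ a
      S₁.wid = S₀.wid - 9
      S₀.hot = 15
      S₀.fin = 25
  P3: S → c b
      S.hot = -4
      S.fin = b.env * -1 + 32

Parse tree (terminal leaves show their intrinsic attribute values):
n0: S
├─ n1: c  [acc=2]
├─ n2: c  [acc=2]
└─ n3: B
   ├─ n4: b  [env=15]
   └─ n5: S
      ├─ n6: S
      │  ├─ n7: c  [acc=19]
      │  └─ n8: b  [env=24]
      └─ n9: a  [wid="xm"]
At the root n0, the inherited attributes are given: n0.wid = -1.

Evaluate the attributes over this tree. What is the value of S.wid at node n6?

1. n0.wid = -1  [given at root]
2. n1.acc = 2  [terminal]
3. n2.acc = 2  [terminal]
4. n3.acc = 24  [S.wid + c₁.acc + 23]
5. n4.env = 15  [terminal]
6. n5.wid = 28  [B.acc + b.env - 11]
7. n6.wid = 19  [S₀.wid - 9]
8. n7.acc = 19  [terminal]
9. n8.env = 24  [terminal]
10. n6.hot = -4  [-4]
11. n6.fin = 8  [b.env * -1 + 32]
12. n9.wid = "xm"  [terminal]
13. n5.hot = 15  [15]
14. n5.fin = 25  [25]
15. n3.key = "mm"  ["mm"]
16. n3.lim = -9  [b.env + B.acc - 48]
17. n3.off = "qr"  ["qr"]
18. n0.hot = -9  [c₀.acc - 11]
19. n0.fin = 11  [c₁.acc + c₀.acc + 7]

19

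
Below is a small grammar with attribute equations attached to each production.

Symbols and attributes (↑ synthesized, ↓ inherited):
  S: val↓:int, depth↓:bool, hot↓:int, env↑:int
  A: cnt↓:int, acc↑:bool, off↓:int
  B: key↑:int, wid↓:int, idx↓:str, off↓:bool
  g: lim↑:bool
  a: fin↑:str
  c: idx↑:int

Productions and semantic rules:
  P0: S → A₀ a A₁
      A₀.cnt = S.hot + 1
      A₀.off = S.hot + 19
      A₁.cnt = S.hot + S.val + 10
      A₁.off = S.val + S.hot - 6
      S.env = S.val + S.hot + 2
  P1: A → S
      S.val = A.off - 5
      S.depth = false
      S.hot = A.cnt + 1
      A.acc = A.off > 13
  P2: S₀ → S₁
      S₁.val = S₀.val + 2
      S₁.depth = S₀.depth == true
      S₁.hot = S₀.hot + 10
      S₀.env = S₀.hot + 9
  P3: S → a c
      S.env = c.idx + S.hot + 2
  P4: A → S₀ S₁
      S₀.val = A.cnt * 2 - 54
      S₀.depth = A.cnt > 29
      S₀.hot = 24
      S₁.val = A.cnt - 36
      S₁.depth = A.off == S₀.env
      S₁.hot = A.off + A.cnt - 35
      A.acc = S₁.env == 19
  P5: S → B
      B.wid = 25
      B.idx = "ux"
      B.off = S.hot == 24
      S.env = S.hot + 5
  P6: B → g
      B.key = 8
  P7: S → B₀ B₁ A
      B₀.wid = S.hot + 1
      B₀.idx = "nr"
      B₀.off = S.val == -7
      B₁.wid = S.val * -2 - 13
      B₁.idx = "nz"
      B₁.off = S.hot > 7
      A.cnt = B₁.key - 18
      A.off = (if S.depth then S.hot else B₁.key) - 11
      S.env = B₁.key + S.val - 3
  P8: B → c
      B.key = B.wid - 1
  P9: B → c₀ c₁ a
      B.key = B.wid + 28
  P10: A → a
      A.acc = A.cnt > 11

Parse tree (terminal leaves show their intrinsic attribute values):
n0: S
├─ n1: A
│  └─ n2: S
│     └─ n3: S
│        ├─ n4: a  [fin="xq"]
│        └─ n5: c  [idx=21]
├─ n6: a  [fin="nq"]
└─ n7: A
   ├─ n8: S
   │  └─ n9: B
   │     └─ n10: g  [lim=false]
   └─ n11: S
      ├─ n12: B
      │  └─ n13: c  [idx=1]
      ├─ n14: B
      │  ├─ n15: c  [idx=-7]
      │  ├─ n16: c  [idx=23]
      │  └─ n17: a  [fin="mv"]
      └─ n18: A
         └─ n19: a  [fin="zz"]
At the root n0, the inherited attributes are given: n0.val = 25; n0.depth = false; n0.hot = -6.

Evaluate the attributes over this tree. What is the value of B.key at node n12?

1. n0.val = 25  [given at root]
2. n0.depth = false  [given at root]
3. n0.hot = -6  [given at root]
4. n1.cnt = -5  [S.hot + 1]
5. n1.off = 13  [S.hot + 19]
6. n2.val = 8  [A.off - 5]
7. n2.depth = false  [false]
8. n2.hot = -4  [A.cnt + 1]
9. n3.val = 10  [S₀.val + 2]
10. n3.depth = false  [S₀.depth == true]
11. n3.hot = 6  [S₀.hot + 10]
12. n4.fin = "xq"  [terminal]
13. n5.idx = 21  [terminal]
14. n3.env = 29  [c.idx + S.hot + 2]
15. n2.env = 5  [S₀.hot + 9]
16. n1.acc = false  [A.off > 13]
17. n6.fin = "nq"  [terminal]
18. n7.cnt = 29  [S.hot + S.val + 10]
19. n7.off = 13  [S.val + S.hot - 6]
20. n8.val = 4  [A.cnt * 2 - 54]
21. n8.depth = false  [A.cnt > 29]
22. n8.hot = 24  [24]
23. n9.wid = 25  [25]
24. n9.idx = "ux"  ["ux"]
25. n9.off = true  [S.hot == 24]
26. n10.lim = false  [terminal]
27. n9.key = 8  [8]
28. n8.env = 29  [S.hot + 5]
29. n11.val = -7  [A.cnt - 36]
30. n11.depth = false  [A.off == S₀.env]
31. n11.hot = 7  [A.off + A.cnt - 35]
32. n12.wid = 8  [S.hot + 1]
33. n12.idx = "nr"  ["nr"]
34. n12.off = true  [S.val == -7]
35. n13.idx = 1  [terminal]
36. n12.key = 7  [B.wid - 1]
37. n14.wid = 1  [S.val * -2 - 13]
38. n14.idx = "nz"  ["nz"]
39. n14.off = false  [S.hot > 7]
40. n15.idx = -7  [terminal]
41. n16.idx = 23  [terminal]
42. n17.fin = "mv"  [terminal]
43. n14.key = 29  [B.wid + 28]
44. n18.cnt = 11  [B₁.key - 18]
45. n18.off = 18  [(if S.depth then S.hot else B₁.key) - 11]
46. n19.fin = "zz"  [terminal]
47. n18.acc = false  [A.cnt > 11]
48. n11.env = 19  [B₁.key + S.val - 3]
49. n7.acc = true  [S₁.env == 19]
50. n0.env = 21  [S.val + S.hot + 2]

7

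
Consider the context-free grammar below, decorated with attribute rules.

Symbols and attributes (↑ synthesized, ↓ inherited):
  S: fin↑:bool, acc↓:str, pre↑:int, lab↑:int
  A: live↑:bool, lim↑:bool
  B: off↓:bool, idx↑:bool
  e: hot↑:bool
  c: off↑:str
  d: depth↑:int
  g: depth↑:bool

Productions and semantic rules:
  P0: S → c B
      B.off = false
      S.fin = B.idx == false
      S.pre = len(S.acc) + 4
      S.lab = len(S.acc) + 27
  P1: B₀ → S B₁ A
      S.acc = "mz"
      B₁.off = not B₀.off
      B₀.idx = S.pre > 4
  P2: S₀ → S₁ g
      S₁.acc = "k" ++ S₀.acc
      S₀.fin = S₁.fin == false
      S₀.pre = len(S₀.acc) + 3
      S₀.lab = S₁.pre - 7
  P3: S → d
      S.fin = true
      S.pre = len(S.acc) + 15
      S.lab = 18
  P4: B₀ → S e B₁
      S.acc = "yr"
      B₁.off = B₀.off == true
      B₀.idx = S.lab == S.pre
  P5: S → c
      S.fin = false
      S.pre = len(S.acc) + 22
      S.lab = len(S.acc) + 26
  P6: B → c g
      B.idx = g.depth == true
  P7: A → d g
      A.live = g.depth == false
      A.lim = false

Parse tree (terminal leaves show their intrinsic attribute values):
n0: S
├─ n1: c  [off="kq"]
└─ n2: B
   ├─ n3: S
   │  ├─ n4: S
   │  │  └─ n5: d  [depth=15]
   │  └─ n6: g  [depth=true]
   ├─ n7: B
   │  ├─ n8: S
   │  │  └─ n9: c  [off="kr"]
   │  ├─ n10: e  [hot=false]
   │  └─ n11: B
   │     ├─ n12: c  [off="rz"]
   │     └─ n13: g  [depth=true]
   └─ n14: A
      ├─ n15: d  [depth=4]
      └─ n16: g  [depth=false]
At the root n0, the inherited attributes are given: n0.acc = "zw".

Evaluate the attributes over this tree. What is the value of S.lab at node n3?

1. n0.acc = "zw"  [given at root]
2. n1.off = "kq"  [terminal]
3. n2.off = false  [false]
4. n3.acc = "mz"  ["mz"]
5. n4.acc = "kmz"  ["k" ++ S₀.acc]
6. n5.depth = 15  [terminal]
7. n4.fin = true  [true]
8. n4.pre = 18  [len(S.acc) + 15]
9. n4.lab = 18  [18]
10. n6.depth = true  [terminal]
11. n3.fin = false  [S₁.fin == false]
12. n3.pre = 5  [len(S₀.acc) + 3]
13. n3.lab = 11  [S₁.pre - 7]
14. n7.off = true  [not B₀.off]
15. n8.acc = "yr"  ["yr"]
16. n9.off = "kr"  [terminal]
17. n8.fin = false  [false]
18. n8.pre = 24  [len(S.acc) + 22]
19. n8.lab = 28  [len(S.acc) + 26]
20. n10.hot = false  [terminal]
21. n11.off = true  [B₀.off == true]
22. n12.off = "rz"  [terminal]
23. n13.depth = true  [terminal]
24. n11.idx = true  [g.depth == true]
25. n7.idx = false  [S.lab == S.pre]
26. n15.depth = 4  [terminal]
27. n16.depth = false  [terminal]
28. n14.live = true  [g.depth == false]
29. n14.lim = false  [false]
30. n2.idx = true  [S.pre > 4]
31. n0.fin = false  [B.idx == false]
32. n0.pre = 6  [len(S.acc) + 4]
33. n0.lab = 29  [len(S.acc) + 27]

11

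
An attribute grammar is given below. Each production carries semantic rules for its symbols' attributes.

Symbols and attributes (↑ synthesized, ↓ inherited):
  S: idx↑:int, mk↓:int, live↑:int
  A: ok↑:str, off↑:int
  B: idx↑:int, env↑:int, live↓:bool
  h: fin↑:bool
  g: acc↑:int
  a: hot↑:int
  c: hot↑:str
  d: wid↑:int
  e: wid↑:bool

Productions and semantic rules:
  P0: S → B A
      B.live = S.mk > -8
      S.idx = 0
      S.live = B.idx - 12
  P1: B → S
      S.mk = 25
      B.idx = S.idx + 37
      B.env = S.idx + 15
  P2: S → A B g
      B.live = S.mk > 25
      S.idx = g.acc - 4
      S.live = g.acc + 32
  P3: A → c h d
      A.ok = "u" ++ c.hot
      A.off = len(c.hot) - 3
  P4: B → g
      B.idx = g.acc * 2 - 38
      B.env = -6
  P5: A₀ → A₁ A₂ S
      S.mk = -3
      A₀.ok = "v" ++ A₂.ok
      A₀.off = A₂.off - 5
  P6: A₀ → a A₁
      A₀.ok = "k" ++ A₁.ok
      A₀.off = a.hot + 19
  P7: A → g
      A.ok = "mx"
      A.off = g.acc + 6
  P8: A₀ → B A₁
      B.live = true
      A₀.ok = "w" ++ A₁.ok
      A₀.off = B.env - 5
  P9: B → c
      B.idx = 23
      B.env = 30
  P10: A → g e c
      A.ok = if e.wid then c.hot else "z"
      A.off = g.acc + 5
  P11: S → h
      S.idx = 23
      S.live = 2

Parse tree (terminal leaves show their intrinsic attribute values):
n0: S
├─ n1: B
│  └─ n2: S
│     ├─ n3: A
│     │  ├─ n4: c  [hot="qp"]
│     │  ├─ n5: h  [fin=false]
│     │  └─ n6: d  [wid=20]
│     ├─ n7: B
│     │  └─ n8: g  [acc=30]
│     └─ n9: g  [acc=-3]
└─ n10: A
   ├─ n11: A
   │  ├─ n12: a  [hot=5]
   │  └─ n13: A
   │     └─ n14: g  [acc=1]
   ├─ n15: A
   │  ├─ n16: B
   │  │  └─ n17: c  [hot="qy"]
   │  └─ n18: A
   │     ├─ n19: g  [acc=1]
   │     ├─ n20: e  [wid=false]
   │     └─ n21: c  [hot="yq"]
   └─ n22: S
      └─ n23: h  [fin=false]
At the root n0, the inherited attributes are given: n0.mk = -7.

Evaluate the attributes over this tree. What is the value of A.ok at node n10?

"vwz"

1. n0.mk = -7  [given at root]
2. n1.live = true  [S.mk > -8]
3. n2.mk = 25  [25]
4. n4.hot = "qp"  [terminal]
5. n5.fin = false  [terminal]
6. n6.wid = 20  [terminal]
7. n3.ok = "uqp"  ["u" ++ c.hot]
8. n3.off = -1  [len(c.hot) - 3]
9. n7.live = false  [S.mk > 25]
10. n8.acc = 30  [terminal]
11. n7.idx = 22  [g.acc * 2 - 38]
12. n7.env = -6  [-6]
13. n9.acc = -3  [terminal]
14. n2.idx = -7  [g.acc - 4]
15. n2.live = 29  [g.acc + 32]
16. n1.idx = 30  [S.idx + 37]
17. n1.env = 8  [S.idx + 15]
18. n12.hot = 5  [terminal]
19. n14.acc = 1  [terminal]
20. n13.ok = "mx"  ["mx"]
21. n13.off = 7  [g.acc + 6]
22. n11.ok = "kmx"  ["k" ++ A₁.ok]
23. n11.off = 24  [a.hot + 19]
24. n16.live = true  [true]
25. n17.hot = "qy"  [terminal]
26. n16.idx = 23  [23]
27. n16.env = 30  [30]
28. n19.acc = 1  [terminal]
29. n20.wid = false  [terminal]
30. n21.hot = "yq"  [terminal]
31. n18.ok = "z"  [if e.wid then c.hot else "z"]
32. n18.off = 6  [g.acc + 5]
33. n15.ok = "wz"  ["w" ++ A₁.ok]
34. n15.off = 25  [B.env - 5]
35. n22.mk = -3  [-3]
36. n23.fin = false  [terminal]
37. n22.idx = 23  [23]
38. n22.live = 2  [2]
39. n10.ok = "vwz"  ["v" ++ A₂.ok]
40. n10.off = 20  [A₂.off - 5]
41. n0.idx = 0  [0]
42. n0.live = 18  [B.idx - 12]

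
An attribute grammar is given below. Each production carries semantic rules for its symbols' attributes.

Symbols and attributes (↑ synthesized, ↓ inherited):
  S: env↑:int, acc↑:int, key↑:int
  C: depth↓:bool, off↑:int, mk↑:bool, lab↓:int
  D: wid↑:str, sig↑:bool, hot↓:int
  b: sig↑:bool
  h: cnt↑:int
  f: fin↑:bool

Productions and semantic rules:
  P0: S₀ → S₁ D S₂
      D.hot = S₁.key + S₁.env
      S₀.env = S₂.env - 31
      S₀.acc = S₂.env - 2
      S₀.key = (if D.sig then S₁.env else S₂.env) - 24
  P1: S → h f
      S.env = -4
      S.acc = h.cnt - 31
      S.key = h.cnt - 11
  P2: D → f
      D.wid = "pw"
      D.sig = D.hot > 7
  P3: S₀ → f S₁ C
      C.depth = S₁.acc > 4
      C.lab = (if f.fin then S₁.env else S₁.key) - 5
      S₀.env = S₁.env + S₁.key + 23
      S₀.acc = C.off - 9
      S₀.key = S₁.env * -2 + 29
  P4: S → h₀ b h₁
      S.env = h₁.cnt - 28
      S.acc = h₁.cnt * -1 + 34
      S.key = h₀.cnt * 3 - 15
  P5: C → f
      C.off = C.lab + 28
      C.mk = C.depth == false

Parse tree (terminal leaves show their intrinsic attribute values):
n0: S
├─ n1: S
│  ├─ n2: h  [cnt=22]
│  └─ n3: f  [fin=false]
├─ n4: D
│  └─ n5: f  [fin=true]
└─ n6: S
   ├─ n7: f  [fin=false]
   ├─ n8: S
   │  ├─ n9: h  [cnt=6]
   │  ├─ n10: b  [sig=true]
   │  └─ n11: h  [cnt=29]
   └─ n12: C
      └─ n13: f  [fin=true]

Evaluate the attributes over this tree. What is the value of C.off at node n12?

26

1. n2.cnt = 22  [terminal]
2. n3.fin = false  [terminal]
3. n1.env = -4  [-4]
4. n1.acc = -9  [h.cnt - 31]
5. n1.key = 11  [h.cnt - 11]
6. n4.hot = 7  [S₁.key + S₁.env]
7. n5.fin = true  [terminal]
8. n4.wid = "pw"  ["pw"]
9. n4.sig = false  [D.hot > 7]
10. n7.fin = false  [terminal]
11. n9.cnt = 6  [terminal]
12. n10.sig = true  [terminal]
13. n11.cnt = 29  [terminal]
14. n8.env = 1  [h₁.cnt - 28]
15. n8.acc = 5  [h₁.cnt * -1 + 34]
16. n8.key = 3  [h₀.cnt * 3 - 15]
17. n12.depth = true  [S₁.acc > 4]
18. n12.lab = -2  [(if f.fin then S₁.env else S₁.key) - 5]
19. n13.fin = true  [terminal]
20. n12.off = 26  [C.lab + 28]
21. n12.mk = false  [C.depth == false]
22. n6.env = 27  [S₁.env + S₁.key + 23]
23. n6.acc = 17  [C.off - 9]
24. n6.key = 27  [S₁.env * -2 + 29]
25. n0.env = -4  [S₂.env - 31]
26. n0.acc = 25  [S₂.env - 2]
27. n0.key = 3  [(if D.sig then S₁.env else S₂.env) - 24]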